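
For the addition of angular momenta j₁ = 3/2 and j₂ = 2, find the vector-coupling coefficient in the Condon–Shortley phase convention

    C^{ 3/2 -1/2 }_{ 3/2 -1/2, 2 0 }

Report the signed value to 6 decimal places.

√[4·2!1!2!/6! · 1!2!2!2!1!2!] = √(16/45)
  +(−1)^1/∏(1,1,1,1,0,1)! = -1  (running -1)
  +(−1)^2/∏(2,0,0,0,1,2)! = 1/4  (running -3/4)
⟨..|..⟩ = √(16/45)·(-3/4) = -0.447214

-0.447214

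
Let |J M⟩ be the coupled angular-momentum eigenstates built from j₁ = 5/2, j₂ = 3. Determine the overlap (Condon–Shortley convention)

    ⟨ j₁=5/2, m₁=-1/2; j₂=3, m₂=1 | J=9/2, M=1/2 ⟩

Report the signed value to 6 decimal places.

j₁+j₂−J=1  J+j₁−j₂=4  J−j₁+j₂=5  j₁+j₂+J+1=11
(j₁±m₁, j₂±m₂, J±M) = (2,3,4,2,5,4)
P² = 92160/77
sum k=0..1:
  [0] +1/144 = 1/144
  [1] −1/48 = -1/48
S = -1/72
C² = P²·S² = 160/693 ; C = -0.480500

−√(160/693) = -0.480500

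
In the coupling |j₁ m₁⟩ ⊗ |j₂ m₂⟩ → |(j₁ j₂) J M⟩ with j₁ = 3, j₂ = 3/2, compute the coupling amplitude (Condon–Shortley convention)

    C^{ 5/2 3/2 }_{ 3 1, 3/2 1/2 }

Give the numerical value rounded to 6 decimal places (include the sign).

-0.591608  (= −√(7/20))

j₁+j₂−J=2  J+j₁−j₂=4  J−j₁+j₂=1  j₁+j₂+J+1=8
(j₁±m₁, j₂±m₂, J±M) = (4,2,2,1,4,1)
P² = 576/35
sum k=1..2:
  [1] −1/6 = -1/6
  [2] +1/48 = 1/48
S = -7/48
C² = P²·S² = 7/20 ; C = -0.591608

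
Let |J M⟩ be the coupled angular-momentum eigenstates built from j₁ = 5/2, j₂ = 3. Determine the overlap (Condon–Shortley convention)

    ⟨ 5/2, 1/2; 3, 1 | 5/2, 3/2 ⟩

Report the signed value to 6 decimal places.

+√(1/35) = +0.169031

triangle: 3!·2!·3!/9! = 72/362880
(j±m)!: 3!·2!·4!·2!·4!·1! = 13824
prefactor² = (2J+1)·Δ·N² = 576/35
  k=1: −1/(1!·2!·1!·3!·1!·0!) = -1/12
  k=2: +1/(2!·1!·0!·2!·2!·1!) = 1/8
Σ = 1/24  ⇒  CG² = 576/35·1/24² = 1/35
CG = +√(1/35) = +0.169031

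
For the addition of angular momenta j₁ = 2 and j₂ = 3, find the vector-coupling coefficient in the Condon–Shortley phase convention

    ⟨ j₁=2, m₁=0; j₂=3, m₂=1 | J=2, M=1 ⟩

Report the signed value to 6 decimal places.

+√(1/7) ≈ +0.377964

triangle: 3!·1!·3!/8! = 36/40320
(j±m)!: 2!·2!·4!·2!·3!·1! = 1152
prefactor² = (2J+1)·Δ·N² = 36/7
  k=1: −1/(1!·2!·1!·3!·0!·0!) = -1/12
  k=2: +1/(2!·1!·0!·2!·1!·1!) = 1/4
Σ = 1/6  ⇒  CG² = 36/7·1/6² = 1/7
CG = +√(1/7) = +0.377964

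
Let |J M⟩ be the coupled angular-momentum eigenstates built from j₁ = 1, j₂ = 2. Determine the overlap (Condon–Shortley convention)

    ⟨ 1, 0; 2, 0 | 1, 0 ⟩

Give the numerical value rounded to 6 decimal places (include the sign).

-0.632456

j₁+j₂−J=2  J+j₁−j₂=0  J−j₁+j₂=2  j₁+j₂+J+1=5
(j₁±m₁, j₂±m₂, J±M) = (1,1,2,2,1,1)
P² = 2/5
sum k=1..1:
  [1] −1/1 = -1
S = -1
C² = P²·S² = 2/5 ; C = -0.632456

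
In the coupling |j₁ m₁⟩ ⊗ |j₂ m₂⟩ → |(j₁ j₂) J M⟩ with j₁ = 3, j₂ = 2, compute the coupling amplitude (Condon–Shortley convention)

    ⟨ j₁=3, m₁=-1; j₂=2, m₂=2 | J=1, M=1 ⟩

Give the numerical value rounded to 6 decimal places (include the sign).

√[3·4!2!0!/7! · 2!4!4!0!2!0!] = √(2304/35)
  +(−1)^4/∏(4,0,0,0,2,0)! = 1/48  (running 1/48)
⟨..|..⟩ = √(2304/35)·(1/48) = +0.169031

+√(1/35) = +0.169031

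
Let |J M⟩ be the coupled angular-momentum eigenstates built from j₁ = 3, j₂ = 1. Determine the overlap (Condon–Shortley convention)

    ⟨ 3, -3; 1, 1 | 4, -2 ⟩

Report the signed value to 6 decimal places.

+0.188982

triangle: 0!×6!×2!/9! = 1440/362880
(j±m)!: 0!×6!×2!×0!×2!×6! = 2073600
prefactor² = (2J+1)×Δ×N² = 518400/7
  k=0: +1/(0!×0!×6!×2!×0!×0!) = 1/1440
Σ = 1/1440  ⇒  CG² = 518400/7×1/1440² = 1/28
CG = +√(1/28) = +0.188982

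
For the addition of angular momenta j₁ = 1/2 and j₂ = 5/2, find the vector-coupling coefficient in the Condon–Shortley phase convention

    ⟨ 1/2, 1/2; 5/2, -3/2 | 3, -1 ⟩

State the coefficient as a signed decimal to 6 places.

+0.577350  (= +√(1/3))

√[7·0!1!5!/7! · 1!0!1!4!2!4!] = √(192)
  +(−1)^0/∏(0,0,0,1,1,4)! = 1/24  (running 1/24)
⟨..|..⟩ = √(192)·(1/24) = +0.577350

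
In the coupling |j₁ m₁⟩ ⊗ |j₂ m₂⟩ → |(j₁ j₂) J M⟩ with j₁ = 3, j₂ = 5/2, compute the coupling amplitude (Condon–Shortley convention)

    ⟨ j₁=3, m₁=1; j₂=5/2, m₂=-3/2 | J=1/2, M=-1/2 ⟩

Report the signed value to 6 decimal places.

−√(2/21) ≈ -0.308607

√[2·5!1!0!/7! · 4!2!1!4!0!1!] = √(384/7)
  +(−1)^1/∏(1,4,1,0,0,0)! = -1/24  (running -1/24)
⟨..|..⟩ = √(384/7)·(-1/24) = -0.308607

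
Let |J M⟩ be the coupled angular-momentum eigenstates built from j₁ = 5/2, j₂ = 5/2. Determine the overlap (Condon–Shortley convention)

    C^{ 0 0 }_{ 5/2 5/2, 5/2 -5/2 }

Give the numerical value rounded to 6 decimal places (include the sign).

√[1·5!0!0!/6! · 5!0!0!5!0!0!] = √(2400)
  +(−1)^0/∏(0,5,0,0,0,0)! = 1/120  (running 1/120)
⟨..|..⟩ = √(2400)·(1/120) = +0.408248

+√(1/6) ≈ +0.408248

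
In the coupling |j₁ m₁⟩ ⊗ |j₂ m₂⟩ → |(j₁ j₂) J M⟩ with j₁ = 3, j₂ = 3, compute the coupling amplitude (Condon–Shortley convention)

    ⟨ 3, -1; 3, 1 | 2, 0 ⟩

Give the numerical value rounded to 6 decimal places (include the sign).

triangle: 4!·2!·2!/9! = 96/362880
(j±m)!: 2!·4!·4!·2!·2!·2! = 9216
prefactor² = (2J+1)·Δ·N² = 256/21
  k=2: +1/(2!·2!·2!·2!·0!·0!) = 1/16
  k=3: −1/(3!·1!·1!·1!·1!·1!) = -1/6
  k=4: +1/(4!·0!·0!·0!·2!·2!) = 1/96
Σ = -3/32  ⇒  CG² = 256/21·(-3/32)² = 3/28
CG = −√(3/28) = -0.327327

−√(3/28) ≈ -0.327327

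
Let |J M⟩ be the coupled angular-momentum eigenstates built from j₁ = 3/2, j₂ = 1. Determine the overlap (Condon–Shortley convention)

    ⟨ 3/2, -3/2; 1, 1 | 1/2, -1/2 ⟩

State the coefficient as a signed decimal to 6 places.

√[2·2!1!0!/4! · 0!3!2!0!0!1!] = √(2)
  +(−1)^2/∏(2,0,1,0,0,0)! = 1/2  (running 1/2)
⟨..|..⟩ = √(2)·(1/2) = +0.707107

+0.707107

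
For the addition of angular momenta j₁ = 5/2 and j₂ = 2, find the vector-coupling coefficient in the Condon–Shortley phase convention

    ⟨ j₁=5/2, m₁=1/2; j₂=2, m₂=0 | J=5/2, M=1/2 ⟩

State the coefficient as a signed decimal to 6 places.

triangle: 2!*3!*2!/8! = 24/40320
(j±m)!: 3!*2!*2!*2!*3!*2! = 576
prefactor² = (2J+1)*Δ*N² = 72/35
  k=0: +1/(0!*2!*2!*2!*1!*0!) = 1/8
  k=1: −1/(1!*1!*1!*1!*2!*1!) = -1/2
  k=2: +1/(2!*0!*0!*0!*3!*2!) = 1/24
Σ = -1/3  ⇒  CG² = 72/35*(-1/3)² = 8/35
CG = −√(8/35) = -0.478091

−√(8/35) = -0.478091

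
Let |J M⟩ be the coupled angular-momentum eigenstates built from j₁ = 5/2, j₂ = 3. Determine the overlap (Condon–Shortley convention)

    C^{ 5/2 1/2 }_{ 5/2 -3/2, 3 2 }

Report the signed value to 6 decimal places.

−√(1/14) ≈ -0.267261

√[6·3!2!3!/9! · 1!4!5!1!3!2!] = √(288/7)
  +(−1)^2/∏(2,1,2,3,0,0)! = 1/24  (running 1/24)
  +(−1)^3/∏(3,0,1,2,1,1)! = -1/12  (running -1/24)
⟨..|..⟩ = √(288/7)·(-1/24) = -0.267261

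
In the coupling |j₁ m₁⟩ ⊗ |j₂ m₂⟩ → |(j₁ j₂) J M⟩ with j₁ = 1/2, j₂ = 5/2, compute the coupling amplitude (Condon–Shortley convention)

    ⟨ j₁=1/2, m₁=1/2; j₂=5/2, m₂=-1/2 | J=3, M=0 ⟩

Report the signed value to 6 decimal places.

+0.707107  (= +√(1/2))

triangle: 0!·1!·5!/7! = 120/5040
(j±m)!: 1!·0!·2!·3!·3!·3! = 432
prefactor² = (2J+1)·Δ·N² = 72
  k=0: +1/(0!·0!·0!·2!·1!·3!) = 1/12
Σ = 1/12  ⇒  CG² = 72·1/12² = 1/2
CG = +√(1/2) = +0.707107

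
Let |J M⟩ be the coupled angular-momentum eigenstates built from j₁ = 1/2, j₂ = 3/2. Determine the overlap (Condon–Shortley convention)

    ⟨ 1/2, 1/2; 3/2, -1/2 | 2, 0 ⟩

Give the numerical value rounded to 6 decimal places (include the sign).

√[5·0!1!3!/5! · 1!0!1!2!2!2!] = √(2)
  +(−1)^0/∏(0,0,0,1,1,2)! = 1/2  (running 1/2)
⟨..|..⟩ = √(2)·(1/2) = +0.707107

+0.707107  (= +√(1/2))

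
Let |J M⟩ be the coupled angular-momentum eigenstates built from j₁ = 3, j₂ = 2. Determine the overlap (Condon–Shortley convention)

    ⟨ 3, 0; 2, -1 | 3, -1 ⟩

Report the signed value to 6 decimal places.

-0.182574  (= −√(1/30))

triangle: 2!×4!×2!/9! = 96/362880
(j±m)!: 3!×3!×1!×3!×2!×4! = 10368
prefactor² = (2J+1)×Δ×N² = 96/5
  k=0: +1/(0!×2!×3!×1!×1!×1!) = 1/12
  k=1: −1/(1!×1!×2!×0!×2!×2!) = -1/8
Σ = -1/24  ⇒  CG² = 96/5×(-1/24)² = 1/30
CG = −√(1/30) = -0.182574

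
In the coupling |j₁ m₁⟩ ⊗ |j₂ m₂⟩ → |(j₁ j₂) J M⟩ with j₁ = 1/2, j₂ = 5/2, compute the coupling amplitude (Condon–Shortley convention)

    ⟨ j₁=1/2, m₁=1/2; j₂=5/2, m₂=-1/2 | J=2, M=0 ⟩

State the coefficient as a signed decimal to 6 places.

triangle: 1!*0!*4!/6! = 24/720
(j±m)!: 1!*0!*2!*3!*2!*2! = 48
prefactor² = (2J+1)*Δ*N² = 8
  k=0: +1/(0!*1!*0!*2!*0!*2!) = 1/4
Σ = 1/4  ⇒  CG² = 8*1/4² = 1/2
CG = +√(1/2) = +0.707107

+0.707107  (= +√(1/2))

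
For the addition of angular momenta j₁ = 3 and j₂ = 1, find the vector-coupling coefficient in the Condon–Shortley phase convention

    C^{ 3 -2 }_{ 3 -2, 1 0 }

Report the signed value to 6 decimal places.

-0.577350  (= −√(1/3))

triangle: 1!·5!·1!/8! = 120/40320
(j±m)!: 1!·5!·1!·1!·1!·5! = 14400
prefactor² = (2J+1)·Δ·N² = 300
  k=0: +1/(0!·1!·5!·1!·0!·0!) = 1/120
  k=1: −1/(1!·0!·4!·0!·1!·1!) = -1/24
Σ = -1/30  ⇒  CG² = 300·(-1/30)² = 1/3
CG = −√(1/3) = -0.577350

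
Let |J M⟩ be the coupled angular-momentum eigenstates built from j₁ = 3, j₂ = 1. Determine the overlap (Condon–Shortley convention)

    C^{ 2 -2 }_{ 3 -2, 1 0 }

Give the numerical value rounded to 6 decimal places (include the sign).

-0.487950  (= −√(5/21))

√[5·2!4!0!/7! · 1!5!1!1!0!4!] = √(960/7)
  +(−1)^1/∏(1,1,4,0,0,0)! = -1/24  (running -1/24)
⟨..|..⟩ = √(960/7)·(-1/24) = -0.487950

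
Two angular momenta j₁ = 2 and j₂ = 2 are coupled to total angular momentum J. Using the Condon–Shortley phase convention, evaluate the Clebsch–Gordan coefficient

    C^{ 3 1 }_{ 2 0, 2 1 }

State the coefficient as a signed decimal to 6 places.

√[7·1!3!3!/8! · 2!2!3!1!4!2!] = √(36/5)
  +(−1)^0/∏(0,1,2,3,1,0)! = 1/12  (running 1/12)
  +(−1)^1/∏(1,0,1,2,2,1)! = -1/4  (running -1/6)
⟨..|..⟩ = √(36/5)·(-1/6) = -0.447214

-0.447214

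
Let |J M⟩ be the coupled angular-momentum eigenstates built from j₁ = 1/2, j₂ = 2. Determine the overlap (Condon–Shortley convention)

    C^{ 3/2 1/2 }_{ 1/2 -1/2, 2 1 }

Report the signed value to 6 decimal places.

j₁+j₂−J=1  J+j₁−j₂=0  J−j₁+j₂=3  j₁+j₂+J+1=5
(j₁±m₁, j₂±m₂, J±M) = (0,1,3,1,2,1)
P² = 12/5
sum k=1..1:
  [1] −1/2 = -1/2
S = -1/2
C² = P²·S² = 3/5 ; C = -0.774597

−√(3/5) = -0.774597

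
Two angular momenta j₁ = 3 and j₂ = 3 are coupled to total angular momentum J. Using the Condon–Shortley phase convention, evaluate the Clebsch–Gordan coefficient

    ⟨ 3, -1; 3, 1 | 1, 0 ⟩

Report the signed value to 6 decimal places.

-0.188982  (= −√(1/28))

j₁+j₂−J=5  J+j₁−j₂=1  J−j₁+j₂=1  j₁+j₂+J+1=8
(j₁±m₁, j₂±m₂, J±M) = (2,4,4,2,1,1)
P² = 144/7
sum k=3..4:
  [3] −1/12 = -1/12
  [4] +1/24 = 1/24
S = -1/24
C² = P²·S² = 1/28 ; C = -0.188982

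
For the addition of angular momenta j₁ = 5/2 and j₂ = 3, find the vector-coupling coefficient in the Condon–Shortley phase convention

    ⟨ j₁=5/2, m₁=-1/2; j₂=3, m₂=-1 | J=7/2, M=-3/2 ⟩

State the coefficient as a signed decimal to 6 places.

triangle: 2!·3!·4!/10! = 288/3628800
(j±m)!: 2!·3!·2!·4!·2!·5! = 138240
prefactor² = (2J+1)·Δ·N² = 3072/35
  k=0: +1/(0!·2!·3!·2!·0!·2!) = 1/48
  k=1: −1/(1!·1!·2!·1!·1!·3!) = -1/12
  k=2: +1/(2!·0!·1!·0!·2!·4!) = 1/96
Σ = -5/96  ⇒  CG² = 3072/35·(-5/96)² = 5/21
CG = −√(5/21) = -0.487950

-0.487950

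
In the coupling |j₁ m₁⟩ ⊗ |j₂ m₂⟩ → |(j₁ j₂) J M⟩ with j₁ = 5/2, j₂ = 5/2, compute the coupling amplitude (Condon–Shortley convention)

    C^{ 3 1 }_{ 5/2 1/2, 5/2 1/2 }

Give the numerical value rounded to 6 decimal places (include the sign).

-0.516398

triangle: 2!×3!×3!/9! = 72/362880
(j±m)!: 3!×2!×3!×2!×4!×2! = 6912
prefactor² = (2J+1)×Δ×N² = 48/5
  k=0: +1/(0!×2!×2!×3!×1!×0!) = 1/24
  k=1: −1/(1!×1!×1!×2!×2!×1!) = -1/4
  k=2: +1/(2!×0!×0!×1!×3!×2!) = 1/24
Σ = -1/6  ⇒  CG² = 48/5×(-1/6)² = 4/15
CG = −√(4/15) = -0.516398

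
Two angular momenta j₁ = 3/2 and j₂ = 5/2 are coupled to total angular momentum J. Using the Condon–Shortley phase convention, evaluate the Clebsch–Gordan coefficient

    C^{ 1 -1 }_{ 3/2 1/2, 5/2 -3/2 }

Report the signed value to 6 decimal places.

-0.547723

j₁+j₂−J=3  J+j₁−j₂=0  J−j₁+j₂=2  j₁+j₂+J+1=6
(j₁±m₁, j₂±m₂, J±M) = (2,1,1,4,0,2)
P² = 24/5
sum k=1..1:
  [1] −1/4 = -1/4
S = -1/4
C² = P²·S² = 3/10 ; C = -0.547723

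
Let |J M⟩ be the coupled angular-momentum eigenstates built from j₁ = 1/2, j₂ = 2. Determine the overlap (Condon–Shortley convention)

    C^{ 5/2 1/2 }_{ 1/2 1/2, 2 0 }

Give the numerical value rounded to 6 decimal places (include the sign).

√[6·0!1!4!/6! · 1!0!2!2!3!2!] = √(48/5)
  +(−1)^0/∏(0,0,0,2,1,2)! = 1/4  (running 1/4)
⟨..|..⟩ = √(48/5)·(1/4) = +0.774597

+0.774597  (= +√(3/5))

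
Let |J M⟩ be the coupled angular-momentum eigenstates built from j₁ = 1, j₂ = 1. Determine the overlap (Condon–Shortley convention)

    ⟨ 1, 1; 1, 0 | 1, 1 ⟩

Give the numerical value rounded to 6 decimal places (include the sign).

+√(1/2) ≈ +0.707107

√[3·1!1!1!/4! · 2!0!1!1!2!0!] = √(1/2)
  +(−1)^0/∏(0,1,0,1,1,0)! = 1  (running 1)
⟨..|..⟩ = √(1/2)·(1) = +0.707107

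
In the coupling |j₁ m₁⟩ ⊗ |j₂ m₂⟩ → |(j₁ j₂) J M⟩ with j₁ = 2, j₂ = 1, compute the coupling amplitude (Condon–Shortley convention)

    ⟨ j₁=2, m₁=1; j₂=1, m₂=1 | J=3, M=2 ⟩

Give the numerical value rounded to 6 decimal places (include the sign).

triangle: 0!*4!*2!/7! = 48/5040
(j±m)!: 3!*1!*2!*0!*5!*1! = 1440
prefactor² = (2J+1)*Δ*N² = 96
  k=0: +1/(0!*0!*1!*2!*3!*0!) = 1/12
Σ = 1/12  ⇒  CG² = 96*1/12² = 2/3
CG = +√(2/3) = +0.816497

+0.816497  (= +√(2/3))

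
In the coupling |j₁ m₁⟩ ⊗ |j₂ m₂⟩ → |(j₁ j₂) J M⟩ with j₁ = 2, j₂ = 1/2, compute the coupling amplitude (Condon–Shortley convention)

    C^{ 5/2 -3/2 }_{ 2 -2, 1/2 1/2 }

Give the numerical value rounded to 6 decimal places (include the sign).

triangle: 0!·4!·1!/6! = 24/720
(j±m)!: 0!·4!·1!·0!·1!·4! = 576
prefactor² = (2J+1)·Δ·N² = 576/5
  k=0: +1/(0!·0!·4!·1!·0!·0!) = 1/24
Σ = 1/24  ⇒  CG² = 576/5·1/24² = 1/5
CG = +√(1/5) = +0.447214

+0.447214  (= +√(1/5))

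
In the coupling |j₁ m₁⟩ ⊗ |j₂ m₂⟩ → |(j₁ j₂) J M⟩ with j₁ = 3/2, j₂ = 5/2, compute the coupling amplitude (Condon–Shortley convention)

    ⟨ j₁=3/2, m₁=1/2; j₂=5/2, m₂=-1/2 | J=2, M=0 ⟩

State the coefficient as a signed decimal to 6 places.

−√(1/14) ≈ -0.267261

j₁+j₂−J=2  J+j₁−j₂=1  J−j₁+j₂=3  j₁+j₂+J+1=7
(j₁±m₁, j₂±m₂, J±M) = (2,1,2,3,2,2)
P² = 8/7
sum k=0..1:
  [0] +1/4 = 1/4
  [1] −1/2 = -1/2
S = -1/4
C² = P²·S² = 1/14 ; C = -0.267261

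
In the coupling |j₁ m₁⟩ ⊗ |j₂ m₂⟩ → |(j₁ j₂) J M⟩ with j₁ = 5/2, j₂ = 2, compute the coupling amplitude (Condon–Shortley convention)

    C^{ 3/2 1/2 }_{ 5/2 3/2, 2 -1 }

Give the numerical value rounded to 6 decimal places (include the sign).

-0.138013  (= −√(2/105))

j₁+j₂−J=3  J+j₁−j₂=2  J−j₁+j₂=1  j₁+j₂+J+1=7
(j₁±m₁, j₂±m₂, J±M) = (4,1,1,3,2,1)
P² = 96/35
sum k=0..1:
  [0] +1/6 = 1/6
  [1] −1/4 = -1/4
S = -1/12
C² = P²·S² = 2/105 ; C = -0.138013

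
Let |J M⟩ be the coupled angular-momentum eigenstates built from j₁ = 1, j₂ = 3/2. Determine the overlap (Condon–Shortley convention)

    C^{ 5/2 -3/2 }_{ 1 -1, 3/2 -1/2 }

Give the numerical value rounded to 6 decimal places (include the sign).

+0.774597

√[6·0!2!3!/6! · 0!2!1!2!1!4!] = √(48/5)
  +(−1)^0/∏(0,0,2,1,0,2)! = 1/4  (running 1/4)
⟨..|..⟩ = √(48/5)·(1/4) = +0.774597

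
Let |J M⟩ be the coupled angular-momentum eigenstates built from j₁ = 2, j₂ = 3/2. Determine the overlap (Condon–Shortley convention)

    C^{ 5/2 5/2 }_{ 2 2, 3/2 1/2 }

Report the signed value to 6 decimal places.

√[6·1!3!2!/7! · 4!0!2!1!5!0!] = √(576/7)
  +(−1)^0/∏(0,1,0,2,3,0)! = 1/12  (running 1/12)
⟨..|..⟩ = √(576/7)·(1/12) = +0.755929

+√(4/7) ≈ +0.755929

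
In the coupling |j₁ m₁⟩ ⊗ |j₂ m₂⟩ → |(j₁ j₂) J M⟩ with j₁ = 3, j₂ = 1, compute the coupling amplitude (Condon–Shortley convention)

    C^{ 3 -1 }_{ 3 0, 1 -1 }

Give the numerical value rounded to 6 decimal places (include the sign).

+0.707107  (= +√(1/2))

j₁+j₂−J=1  J+j₁−j₂=5  J−j₁+j₂=1  j₁+j₂+J+1=8
(j₁±m₁, j₂±m₂, J±M) = (3,3,0,2,2,4)
P² = 72
sum k=0..0:
  [0] +1/12 = 1/12
S = 1/12
C² = P²·S² = 1/2 ; C = +0.707107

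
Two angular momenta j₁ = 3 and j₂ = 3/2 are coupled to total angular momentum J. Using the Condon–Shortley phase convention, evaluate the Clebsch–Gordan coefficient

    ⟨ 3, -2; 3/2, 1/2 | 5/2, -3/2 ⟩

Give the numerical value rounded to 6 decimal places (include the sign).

+√(1/14) ≈ +0.267261

j₁+j₂−J=2  J+j₁−j₂=4  J−j₁+j₂=1  j₁+j₂+J+1=8
(j₁±m₁, j₂±m₂, J±M) = (1,5,2,1,1,4)
P² = 288/7
sum k=1..2:
  [1] −1/24 = -1/24
  [2] +1/12 = 1/12
S = 1/24
C² = P²·S² = 1/14 ; C = +0.267261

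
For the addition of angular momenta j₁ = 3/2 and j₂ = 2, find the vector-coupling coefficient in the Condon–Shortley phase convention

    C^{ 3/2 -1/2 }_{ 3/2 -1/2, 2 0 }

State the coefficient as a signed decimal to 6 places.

−√(1/5) ≈ -0.447214

j₁+j₂−J=2  J+j₁−j₂=1  J−j₁+j₂=2  j₁+j₂+J+1=6
(j₁±m₁, j₂±m₂, J±M) = (1,2,2,2,1,2)
P² = 16/45
sum k=1..2:
  [1] −1/1 = -1
  [2] +1/4 = 1/4
S = -3/4
C² = P²·S² = 1/5 ; C = -0.447214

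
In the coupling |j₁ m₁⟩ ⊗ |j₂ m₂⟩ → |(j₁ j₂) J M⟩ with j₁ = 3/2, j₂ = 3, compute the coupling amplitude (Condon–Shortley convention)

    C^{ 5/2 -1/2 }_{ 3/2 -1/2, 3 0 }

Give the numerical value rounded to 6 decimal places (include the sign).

triangle: 2!*1!*4!/8! = 48/40320
(j±m)!: 1!*2!*3!*3!*2!*3! = 864
prefactor² = (2J+1)*Δ*N² = 216/35
  k=1: −1/(1!*1!*1!*2!*0!*2!) = -1/4
  k=2: +1/(2!*0!*0!*1!*1!*3!) = 1/12
Σ = -1/6  ⇒  CG² = 216/35*(-1/6)² = 6/35
CG = −√(6/35) = -0.414039

-0.414039  (= −√(6/35))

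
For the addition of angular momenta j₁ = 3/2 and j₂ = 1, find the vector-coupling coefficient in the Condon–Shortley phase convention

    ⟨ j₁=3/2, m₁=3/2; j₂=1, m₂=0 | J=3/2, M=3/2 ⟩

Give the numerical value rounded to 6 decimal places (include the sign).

√[4·1!2!1!/5! · 3!0!1!1!3!0!] = √(12/5)
  +(−1)^0/∏(0,1,0,1,2,0)! = 1/2  (running 1/2)
⟨..|..⟩ = √(12/5)·(1/2) = +0.774597

+√(3/5) = +0.774597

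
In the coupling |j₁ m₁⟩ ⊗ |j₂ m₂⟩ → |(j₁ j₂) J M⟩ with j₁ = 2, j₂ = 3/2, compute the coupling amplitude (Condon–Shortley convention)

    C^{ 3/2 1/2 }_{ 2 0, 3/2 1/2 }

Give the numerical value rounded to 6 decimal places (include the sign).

j₁+j₂−J=2  J+j₁−j₂=2  J−j₁+j₂=1  j₁+j₂+J+1=6
(j₁±m₁, j₂±m₂, J±M) = (2,2,2,1,2,1)
P² = 16/45
sum k=1..2:
  [1] −1/1 = -1
  [2] +1/4 = 1/4
S = -3/4
C² = P²·S² = 1/5 ; C = -0.447214

-0.447214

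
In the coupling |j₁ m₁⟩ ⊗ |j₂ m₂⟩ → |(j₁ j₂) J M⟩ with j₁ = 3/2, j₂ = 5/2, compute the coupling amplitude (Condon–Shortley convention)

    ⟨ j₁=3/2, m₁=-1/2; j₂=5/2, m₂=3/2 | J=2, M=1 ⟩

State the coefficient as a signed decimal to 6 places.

+√(1/42) ≈ +0.154303

triangle: 2!×1!×3!/7! = 12/5040
(j±m)!: 1!×2!×4!×1!×3!×1! = 288
prefactor² = (2J+1)×Δ×N² = 24/7
  k=1: −1/(1!×1!×1!×3!×0!×0!) = -1/6
  k=2: +1/(2!×0!×0!×2!×1!×1!) = 1/4
Σ = 1/12  ⇒  CG² = 24/7×1/12² = 1/42
CG = +√(1/42) = +0.154303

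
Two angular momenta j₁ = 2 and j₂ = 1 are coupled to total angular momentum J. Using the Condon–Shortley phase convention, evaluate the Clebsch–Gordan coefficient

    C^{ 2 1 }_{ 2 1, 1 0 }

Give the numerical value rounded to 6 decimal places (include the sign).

+√(1/6) ≈ +0.408248

triangle: 1!×3!×1!/6! = 6/720
(j±m)!: 3!×1!×1!×1!×3!×1! = 36
prefactor² = (2J+1)×Δ×N² = 3/2
  k=0: +1/(0!×1!×1!×1!×2!×0!) = 1/2
  k=1: −1/(1!×0!×0!×0!×3!×1!) = -1/6
Σ = 1/3  ⇒  CG² = 3/2×1/3² = 1/6
CG = +√(1/6) = +0.408248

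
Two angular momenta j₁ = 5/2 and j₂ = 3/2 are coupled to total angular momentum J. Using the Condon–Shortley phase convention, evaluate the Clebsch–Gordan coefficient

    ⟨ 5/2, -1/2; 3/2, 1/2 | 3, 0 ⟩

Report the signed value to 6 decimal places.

j₁+j₂−J=1  J+j₁−j₂=4  J−j₁+j₂=2  j₁+j₂+J+1=8
(j₁±m₁, j₂±m₂, J±M) = (2,3,2,1,3,3)
P² = 36/5
sum k=0..1:
  [0] +1/12 = 1/12
  [1] −1/4 = -1/4
S = -1/6
C² = P²·S² = 1/5 ; C = -0.447214

−√(1/5) ≈ -0.447214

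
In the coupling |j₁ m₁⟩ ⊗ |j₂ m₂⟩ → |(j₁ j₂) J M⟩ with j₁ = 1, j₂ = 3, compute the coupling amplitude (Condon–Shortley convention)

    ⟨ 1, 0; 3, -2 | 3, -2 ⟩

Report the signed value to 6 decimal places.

triangle: 1!*1!*5!/8! = 120/40320
(j±m)!: 1!*1!*1!*5!*1!*5! = 14400
prefactor² = (2J+1)*Δ*N² = 300
  k=0: +1/(0!*1!*1!*1!*0!*4!) = 1/24
  k=1: −1/(1!*0!*0!*0!*1!*5!) = -1/120
Σ = 1/30  ⇒  CG² = 300*1/30² = 1/3
CG = +√(1/3) = +0.577350

+0.577350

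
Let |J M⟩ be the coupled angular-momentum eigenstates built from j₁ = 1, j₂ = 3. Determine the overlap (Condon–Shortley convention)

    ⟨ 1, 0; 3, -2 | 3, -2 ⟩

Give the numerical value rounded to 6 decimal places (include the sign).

+0.577350

√[7·1!1!5!/8! · 1!1!1!5!1!5!] = √(300)
  +(−1)^0/∏(0,1,1,1,0,4)! = 1/24  (running 1/24)
  +(−1)^1/∏(1,0,0,0,1,5)! = -1/120  (running 1/30)
⟨..|..⟩ = √(300)·(1/30) = +0.577350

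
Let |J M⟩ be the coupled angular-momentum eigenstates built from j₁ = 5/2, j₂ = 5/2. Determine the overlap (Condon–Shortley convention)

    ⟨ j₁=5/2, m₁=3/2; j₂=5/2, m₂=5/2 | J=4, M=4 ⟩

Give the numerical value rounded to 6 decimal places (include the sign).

√[9·1!4!4!/10! · 4!1!5!0!8!0!] = √(165888)
  +(−1)^1/∏(1,0,0,4,4,0)! = -1/576  (running -1/576)
⟨..|..⟩ = √(165888)·(-1/576) = -0.707107

−√(1/2) ≈ -0.707107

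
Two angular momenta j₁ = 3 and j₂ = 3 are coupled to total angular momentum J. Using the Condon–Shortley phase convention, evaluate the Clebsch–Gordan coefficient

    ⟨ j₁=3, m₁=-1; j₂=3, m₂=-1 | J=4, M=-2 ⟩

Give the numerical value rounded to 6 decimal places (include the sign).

-0.509647  (= −√(20/77))

triangle: 2!*4!*4!/11! = 1152/39916800
(j±m)!: 2!*4!*2!*4!*2!*6! = 3317760
prefactor² = (2J+1)*Δ*N² = 331776/385
  k=0: +1/(0!*2!*4!*2!*0!*2!) = 1/192
  k=1: −1/(1!*1!*3!*1!*1!*3!) = -1/36
  k=2: +1/(2!*0!*2!*0!*2!*4!) = 1/192
Σ = -5/288  ⇒  CG² = 331776/385*(-5/288)² = 20/77
CG = −√(20/77) = -0.509647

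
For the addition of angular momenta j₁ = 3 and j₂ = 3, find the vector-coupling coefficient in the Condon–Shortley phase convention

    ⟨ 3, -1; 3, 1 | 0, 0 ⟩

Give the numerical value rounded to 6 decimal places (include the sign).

+0.377964

triangle: 6!*0!*0!/7! = 720/5040
(j±m)!: 2!*4!*4!*2!*0!*0! = 2304
prefactor² = (2J+1)*Δ*N² = 2304/7
  k=4: +1/(4!*2!*0!*0!*0!*0!) = 1/48
Σ = 1/48  ⇒  CG² = 2304/7*1/48² = 1/7
CG = +√(1/7) = +0.377964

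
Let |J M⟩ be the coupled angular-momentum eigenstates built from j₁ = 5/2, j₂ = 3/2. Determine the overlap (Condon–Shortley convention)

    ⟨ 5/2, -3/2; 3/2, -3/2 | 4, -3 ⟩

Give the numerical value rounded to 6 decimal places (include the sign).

+0.790569  (= +√(5/8))

√[9·0!5!3!/9! · 1!4!0!3!1!7!] = √(12960)
  +(−1)^0/∏(0,0,4,0,1,3)! = 1/144  (running 1/144)
⟨..|..⟩ = √(12960)·(1/144) = +0.790569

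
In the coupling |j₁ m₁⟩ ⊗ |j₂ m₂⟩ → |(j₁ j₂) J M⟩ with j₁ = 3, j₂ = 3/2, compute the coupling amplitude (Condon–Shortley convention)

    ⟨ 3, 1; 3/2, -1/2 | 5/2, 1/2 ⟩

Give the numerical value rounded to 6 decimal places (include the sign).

−√(1/70) ≈ -0.119523

√[6·2!4!1!/8! · 4!2!1!2!3!2!] = √(288/35)
  +(−1)^0/∏(0,2,2,1,2,0)! = 1/8  (running 1/8)
  +(−1)^1/∏(1,1,1,0,3,1)! = -1/6  (running -1/24)
⟨..|..⟩ = √(288/35)·(-1/24) = -0.119523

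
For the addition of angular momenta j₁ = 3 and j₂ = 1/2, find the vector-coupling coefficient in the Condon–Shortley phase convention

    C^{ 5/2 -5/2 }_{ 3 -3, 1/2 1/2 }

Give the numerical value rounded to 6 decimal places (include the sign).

−√(6/7) = -0.925820

j₁+j₂−J=1  J+j₁−j₂=5  J−j₁+j₂=0  j₁+j₂+J+1=7
(j₁±m₁, j₂±m₂, J±M) = (0,6,1,0,0,5)
P² = 86400/7
sum k=1..1:
  [1] −1/120 = -1/120
S = -1/120
C² = P²·S² = 6/7 ; C = -0.925820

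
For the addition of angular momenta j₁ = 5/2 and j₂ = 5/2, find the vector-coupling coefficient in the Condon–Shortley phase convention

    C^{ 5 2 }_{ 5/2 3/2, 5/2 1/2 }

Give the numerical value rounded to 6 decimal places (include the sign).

j₁+j₂−J=0  J+j₁−j₂=5  J−j₁+j₂=5  j₁+j₂+J+1=11
(j₁±m₁, j₂±m₂, J±M) = (4,1,3,2,7,3)
P² = 34560
sum k=0..0:
  [0] +1/288 = 1/288
S = 1/288
C² = P²·S² = 5/12 ; C = +0.645497

+0.645497  (= +√(5/12))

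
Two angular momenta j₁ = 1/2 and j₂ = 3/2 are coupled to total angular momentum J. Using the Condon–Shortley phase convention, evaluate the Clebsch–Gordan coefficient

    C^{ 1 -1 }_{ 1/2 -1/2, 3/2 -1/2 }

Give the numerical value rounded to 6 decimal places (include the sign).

-0.500000

triangle: 1!·0!·2!/4! = 2/24
(j±m)!: 0!·1!·1!·2!·0!·2! = 4
prefactor² = (2J+1)·Δ·N² = 1
  k=1: −1/(1!·0!·0!·0!·0!·2!) = -1/2
Σ = -1/2  ⇒  CG² = 1·(-1/2)² = 1/4
CG = −√(1/4) = -0.500000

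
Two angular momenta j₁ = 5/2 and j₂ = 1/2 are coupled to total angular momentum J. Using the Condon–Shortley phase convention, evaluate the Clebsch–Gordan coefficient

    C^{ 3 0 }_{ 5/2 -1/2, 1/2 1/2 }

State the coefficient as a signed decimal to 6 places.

j₁+j₂−J=0  J+j₁−j₂=5  J−j₁+j₂=1  j₁+j₂+J+1=7
(j₁±m₁, j₂±m₂, J±M) = (2,3,1,0,3,3)
P² = 72
sum k=0..0:
  [0] +1/12 = 1/12
S = 1/12
C² = P²·S² = 1/2 ; C = +0.707107

+0.707107  (= +√(1/2))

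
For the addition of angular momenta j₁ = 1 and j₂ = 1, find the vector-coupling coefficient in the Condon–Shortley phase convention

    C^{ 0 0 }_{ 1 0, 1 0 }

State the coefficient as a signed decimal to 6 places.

-0.577350  (= −√(1/3))

triangle: 2!*0!*0!/3! = 2/6
(j±m)!: 1!*1!*1!*1!*0!*0! = 1
prefactor² = (2J+1)*Δ*N² = 1/3
  k=1: −1/(1!*1!*0!*0!*0!*0!) = -1
Σ = -1  ⇒  CG² = 1/3*(-1)² = 1/3
CG = −√(1/3) = -0.577350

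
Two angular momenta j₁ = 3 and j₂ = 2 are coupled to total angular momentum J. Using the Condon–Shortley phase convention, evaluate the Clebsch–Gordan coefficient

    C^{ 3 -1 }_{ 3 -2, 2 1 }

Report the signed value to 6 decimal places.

√[7·2!4!2!/9! · 1!5!3!1!2!4!] = √(64)
  +(−1)^1/∏(1,1,4,2,0,0)! = -1/48  (running -1/48)
  +(−1)^2/∏(2,0,3,1,1,1)! = 1/12  (running 1/16)
⟨..|..⟩ = √(64)·(1/16) = +0.500000

+√(1/4) ≈ +0.500000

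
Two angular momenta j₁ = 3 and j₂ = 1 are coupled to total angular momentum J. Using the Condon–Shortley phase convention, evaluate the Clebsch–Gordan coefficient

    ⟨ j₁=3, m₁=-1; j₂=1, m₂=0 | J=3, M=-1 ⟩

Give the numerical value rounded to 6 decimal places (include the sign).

triangle: 1!·5!·1!/8! = 120/40320
(j±m)!: 2!·4!·1!·1!·2!·4! = 2304
prefactor² = (2J+1)·Δ·N² = 48
  k=0: +1/(0!·1!·4!·1!·1!·0!) = 1/24
  k=1: −1/(1!·0!·3!·0!·2!·1!) = -1/12
Σ = -1/24  ⇒  CG² = 48·(-1/24)² = 1/12
CG = −√(1/12) = -0.288675

−√(1/12) ≈ -0.288675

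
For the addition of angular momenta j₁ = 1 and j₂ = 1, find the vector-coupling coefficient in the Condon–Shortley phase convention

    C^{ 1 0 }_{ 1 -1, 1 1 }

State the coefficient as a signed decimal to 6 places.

-0.707107  (= −√(1/2))

√[3·1!1!1!/4! · 0!2!2!0!1!1!] = √(1/2)
  +(−1)^1/∏(1,0,1,1,0,0)! = -1  (running -1)
⟨..|..⟩ = √(1/2)·(-1) = -0.707107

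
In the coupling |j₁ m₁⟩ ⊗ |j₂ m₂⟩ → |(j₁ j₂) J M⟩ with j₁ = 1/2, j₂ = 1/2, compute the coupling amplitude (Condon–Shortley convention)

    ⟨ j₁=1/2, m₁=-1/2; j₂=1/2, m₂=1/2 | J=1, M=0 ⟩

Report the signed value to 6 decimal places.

triangle: 0!*1!*1!/3! = 1/6
(j±m)!: 0!*1!*1!*0!*1!*1! = 1
prefactor² = (2J+1)*Δ*N² = 1/2
  k=0: +1/(0!*0!*1!*1!*0!*0!) = 1
Σ = 1  ⇒  CG² = 1/2*1² = 1/2
CG = +√(1/2) = +0.707107

+0.707107  (= +√(1/2))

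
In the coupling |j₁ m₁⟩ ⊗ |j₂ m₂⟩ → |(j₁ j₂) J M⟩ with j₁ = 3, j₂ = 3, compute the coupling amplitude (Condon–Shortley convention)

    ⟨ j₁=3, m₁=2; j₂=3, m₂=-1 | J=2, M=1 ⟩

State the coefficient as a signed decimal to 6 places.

√[5·4!2!2!/9! · 5!1!2!4!3!1!] = √(320/7)
  +(−1)^0/∏(0,4,1,2,1,0)! = 1/48  (running 1/48)
  +(−1)^1/∏(1,3,0,1,2,1)! = -1/12  (running -1/16)
⟨..|..⟩ = √(320/7)·(-1/16) = -0.422577

−√(5/28) ≈ -0.422577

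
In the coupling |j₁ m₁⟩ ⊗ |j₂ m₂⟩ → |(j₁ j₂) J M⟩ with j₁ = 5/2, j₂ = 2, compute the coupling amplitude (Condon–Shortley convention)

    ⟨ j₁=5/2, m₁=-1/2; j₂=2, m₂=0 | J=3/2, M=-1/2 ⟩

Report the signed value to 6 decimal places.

j₁+j₂−J=3  J+j₁−j₂=2  J−j₁+j₂=1  j₁+j₂+J+1=7
(j₁±m₁, j₂±m₂, J±M) = (2,3,2,2,1,2)
P² = 32/35
sum k=1..2:
  [1] −1/4 = -1/4
  [2] +1/2 = 1/2
S = 1/4
C² = P²·S² = 2/35 ; C = +0.239046

+0.239046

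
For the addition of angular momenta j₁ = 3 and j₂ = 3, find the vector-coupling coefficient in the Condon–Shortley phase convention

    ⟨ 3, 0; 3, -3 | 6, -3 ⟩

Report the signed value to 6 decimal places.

j₁+j₂−J=0  J+j₁−j₂=6  J−j₁+j₂=6  j₁+j₂+J+1=13
(j₁±m₁, j₂±m₂, J±M) = (3,3,0,6,3,9)
P² = 671846400/11
sum k=0..0:
  [0] +1/25920 = 1/25920
S = 1/25920
C² = P²·S² = 1/11 ; C = +0.301511

+0.301511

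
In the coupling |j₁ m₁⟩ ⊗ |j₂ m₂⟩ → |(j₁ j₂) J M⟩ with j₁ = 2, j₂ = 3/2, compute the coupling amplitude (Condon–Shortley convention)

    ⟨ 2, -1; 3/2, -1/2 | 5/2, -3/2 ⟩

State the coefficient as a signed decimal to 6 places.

−√(1/35) = -0.169031

j₁+j₂−J=1  J+j₁−j₂=3  J−j₁+j₂=2  j₁+j₂+J+1=7
(j₁±m₁, j₂±m₂, J±M) = (1,3,1,2,1,4)
P² = 144/35
sum k=0..1:
  [0] +1/6 = 1/6
  [1] −1/4 = -1/4
S = -1/12
C² = P²·S² = 1/35 ; C = -0.169031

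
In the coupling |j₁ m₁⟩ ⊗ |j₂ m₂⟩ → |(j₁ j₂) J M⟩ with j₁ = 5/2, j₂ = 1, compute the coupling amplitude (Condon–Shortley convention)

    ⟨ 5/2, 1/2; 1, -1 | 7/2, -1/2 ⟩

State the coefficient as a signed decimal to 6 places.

+0.534522

j₁+j₂−J=0  J+j₁−j₂=5  J−j₁+j₂=2  j₁+j₂+J+1=8
(j₁±m₁, j₂±m₂, J±M) = (3,2,0,2,3,4)
P² = 1152/7
sum k=0..0:
  [0] +1/24 = 1/24
S = 1/24
C² = P²·S² = 2/7 ; C = +0.534522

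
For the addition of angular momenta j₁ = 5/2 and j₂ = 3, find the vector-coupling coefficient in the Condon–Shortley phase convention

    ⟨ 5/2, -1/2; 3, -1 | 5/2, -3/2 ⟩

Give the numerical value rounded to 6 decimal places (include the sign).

-0.169031  (= −√(1/35))

j₁+j₂−J=3  J+j₁−j₂=2  J−j₁+j₂=3  j₁+j₂+J+1=9
(j₁±m₁, j₂±m₂, J±M) = (2,3,2,4,1,4)
P² = 576/35
sum k=1..2:
  [1] −1/8 = -1/8
  [2] +1/12 = 1/12
S = -1/24
C² = P²·S² = 1/35 ; C = -0.169031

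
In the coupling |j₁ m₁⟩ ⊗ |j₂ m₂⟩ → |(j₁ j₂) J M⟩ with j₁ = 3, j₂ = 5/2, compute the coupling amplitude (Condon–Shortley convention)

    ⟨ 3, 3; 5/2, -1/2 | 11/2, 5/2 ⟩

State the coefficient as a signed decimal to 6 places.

j₁+j₂−J=0  J+j₁−j₂=6  J−j₁+j₂=5  j₁+j₂+J+1=12
(j₁±m₁, j₂±m₂, J±M) = (6,0,2,3,8,3)
P² = 49766400/11
sum k=0..0:
  [0] +1/8640 = 1/8640
S = 1/8640
C² = P²·S² = 2/33 ; C = +0.246183

+√(2/33) ≈ +0.246183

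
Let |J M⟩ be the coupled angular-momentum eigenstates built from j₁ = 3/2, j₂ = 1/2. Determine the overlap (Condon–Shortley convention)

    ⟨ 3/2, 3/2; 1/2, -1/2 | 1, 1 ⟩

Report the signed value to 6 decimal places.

triangle: 1!×2!×0!/4! = 2/24
(j±m)!: 3!×0!×0!×1!×2!×0! = 12
prefactor² = (2J+1)×Δ×N² = 3
  k=0: +1/(0!×1!×0!×0!×2!×0!) = 1/2
Σ = 1/2  ⇒  CG² = 3×1/2² = 3/4
CG = +√(3/4) = +0.866025

+√(3/4) = +0.866025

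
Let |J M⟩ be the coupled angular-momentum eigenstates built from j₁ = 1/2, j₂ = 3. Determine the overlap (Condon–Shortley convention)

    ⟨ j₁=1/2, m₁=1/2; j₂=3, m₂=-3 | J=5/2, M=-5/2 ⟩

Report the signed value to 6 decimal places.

√[6·1!0!5!/7! · 1!0!0!6!0!5!] = √(86400/7)
  +(−1)^0/∏(0,1,0,0,0,5)! = 1/120  (running 1/120)
⟨..|..⟩ = √(86400/7)·(1/120) = +0.925820

+√(6/7) ≈ +0.925820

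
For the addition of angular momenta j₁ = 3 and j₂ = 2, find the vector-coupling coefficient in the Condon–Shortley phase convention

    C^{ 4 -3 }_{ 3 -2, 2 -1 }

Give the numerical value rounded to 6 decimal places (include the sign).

j₁+j₂−J=1  J+j₁−j₂=5  J−j₁+j₂=3  j₁+j₂+J+1=10
(j₁±m₁, j₂±m₂, J±M) = (1,5,1,3,1,7)
P² = 6480
sum k=0..1:
  [0] +1/240 = 1/240
  [1] −1/144 = -1/144
S = -1/360
C² = P²·S² = 1/20 ; C = -0.223607

-0.223607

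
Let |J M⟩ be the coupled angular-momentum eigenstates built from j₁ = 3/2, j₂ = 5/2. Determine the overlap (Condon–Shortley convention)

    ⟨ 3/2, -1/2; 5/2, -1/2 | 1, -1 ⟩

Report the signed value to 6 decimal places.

+0.387298  (= +√(3/20))

√[3·3!0!2!/6! · 1!2!2!3!0!2!] = √(12/5)
  +(−1)^2/∏(2,1,0,0,0,2)! = 1/4  (running 1/4)
⟨..|..⟩ = √(12/5)·(1/4) = +0.387298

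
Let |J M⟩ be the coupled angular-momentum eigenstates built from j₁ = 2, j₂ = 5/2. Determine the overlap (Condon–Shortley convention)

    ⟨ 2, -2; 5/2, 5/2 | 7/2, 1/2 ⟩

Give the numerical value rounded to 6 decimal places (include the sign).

−√(4/63) = -0.251976

triangle: 1!*3!*4!/9! = 144/362880
(j±m)!: 0!*4!*5!*0!*4!*3! = 414720
prefactor² = (2J+1)*Δ*N² = 9216/7
  k=1: −1/(1!*0!*3!*4!*0!*0!) = -1/144
Σ = -1/144  ⇒  CG² = 9216/7*(-1/144)² = 4/63
CG = −√(4/63) = -0.251976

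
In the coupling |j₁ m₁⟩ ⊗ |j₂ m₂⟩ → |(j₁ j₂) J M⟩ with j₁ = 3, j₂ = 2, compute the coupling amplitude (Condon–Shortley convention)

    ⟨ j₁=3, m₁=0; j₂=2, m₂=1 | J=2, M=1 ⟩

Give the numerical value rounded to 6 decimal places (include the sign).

+0.534522

j₁+j₂−J=3  J+j₁−j₂=3  J−j₁+j₂=1  j₁+j₂+J+1=8
(j₁±m₁, j₂±m₂, J±M) = (3,3,3,1,3,1)
P² = 81/14
sum k=2..3:
  [2] +1/4 = 1/4
  [3] −1/36 = -1/36
S = 2/9
C² = P²·S² = 2/7 ; C = +0.534522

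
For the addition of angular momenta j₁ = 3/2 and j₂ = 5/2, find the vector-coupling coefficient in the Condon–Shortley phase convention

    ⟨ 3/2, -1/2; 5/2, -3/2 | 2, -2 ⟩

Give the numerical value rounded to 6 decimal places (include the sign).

−√(8/21) = -0.617213

√[5·2!1!3!/7! · 1!2!1!4!0!4!] = √(96/7)
  +(−1)^1/∏(1,1,1,0,0,3)! = -1/6  (running -1/6)
⟨..|..⟩ = √(96/7)·(-1/6) = -0.617213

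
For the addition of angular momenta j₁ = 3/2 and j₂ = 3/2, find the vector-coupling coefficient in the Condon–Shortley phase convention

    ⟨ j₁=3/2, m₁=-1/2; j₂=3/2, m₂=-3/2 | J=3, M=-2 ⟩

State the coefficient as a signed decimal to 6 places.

√[7·0!3!3!/7! · 1!2!0!3!1!5!] = √(72)
  +(−1)^0/∏(0,0,2,0,1,3)! = 1/12  (running 1/12)
⟨..|..⟩ = √(72)·(1/12) = +0.707107

+0.707107  (= +√(1/2))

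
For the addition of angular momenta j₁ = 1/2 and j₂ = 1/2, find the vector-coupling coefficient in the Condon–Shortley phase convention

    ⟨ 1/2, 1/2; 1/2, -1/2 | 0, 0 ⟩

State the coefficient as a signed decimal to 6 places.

√[1·1!0!0!/2! · 1!0!0!1!0!0!] = √(1/2)
  +(−1)^0/∏(0,1,0,0,0,0)! = 1  (running 1)
⟨..|..⟩ = √(1/2)·(1) = +0.707107

+0.707107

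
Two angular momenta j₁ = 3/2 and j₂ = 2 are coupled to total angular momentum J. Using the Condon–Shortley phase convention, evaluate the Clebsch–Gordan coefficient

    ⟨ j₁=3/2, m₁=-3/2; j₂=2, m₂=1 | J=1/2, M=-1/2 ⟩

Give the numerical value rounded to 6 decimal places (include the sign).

-0.316228  (= −√(1/10))

√[2·3!0!1!/5! · 0!3!3!1!0!1!] = √(18/5)
  +(−1)^3/∏(3,0,0,0,0,1)! = -1/6  (running -1/6)
⟨..|..⟩ = √(18/5)·(-1/6) = -0.316228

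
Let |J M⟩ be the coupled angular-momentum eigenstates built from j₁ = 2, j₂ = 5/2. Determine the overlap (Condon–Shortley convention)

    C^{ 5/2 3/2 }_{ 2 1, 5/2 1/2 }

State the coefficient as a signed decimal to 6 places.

−√(6/35) ≈ -0.414039

√[6·2!2!3!/8! · 3!1!3!2!4!1!] = √(216/35)
  +(−1)^0/∏(0,2,1,3,1,0)! = 1/12  (running 1/12)
  +(−1)^1/∏(1,1,0,2,2,1)! = -1/4  (running -1/6)
⟨..|..⟩ = √(216/35)·(-1/6) = -0.414039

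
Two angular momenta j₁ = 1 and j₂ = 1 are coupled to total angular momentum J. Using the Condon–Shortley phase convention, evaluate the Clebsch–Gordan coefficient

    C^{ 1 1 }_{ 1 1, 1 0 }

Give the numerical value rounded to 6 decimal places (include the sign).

+√(1/2) = +0.707107

√[3·1!1!1!/4! · 2!0!1!1!2!0!] = √(1/2)
  +(−1)^0/∏(0,1,0,1,1,0)! = 1  (running 1)
⟨..|..⟩ = √(1/2)·(1) = +0.707107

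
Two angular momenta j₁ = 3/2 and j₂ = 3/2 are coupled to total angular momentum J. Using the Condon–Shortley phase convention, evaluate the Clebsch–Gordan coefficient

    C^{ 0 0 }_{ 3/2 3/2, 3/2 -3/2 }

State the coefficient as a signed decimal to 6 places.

triangle: 3!×0!×0!/4! = 6/24
(j±m)!: 3!×0!×0!×3!×0!×0! = 36
prefactor² = (2J+1)×Δ×N² = 9
  k=0: +1/(0!×3!×0!×0!×0!×0!) = 1/6
Σ = 1/6  ⇒  CG² = 9×1/6² = 1/4
CG = +√(1/4) = +0.500000

+√(1/4) ≈ +0.500000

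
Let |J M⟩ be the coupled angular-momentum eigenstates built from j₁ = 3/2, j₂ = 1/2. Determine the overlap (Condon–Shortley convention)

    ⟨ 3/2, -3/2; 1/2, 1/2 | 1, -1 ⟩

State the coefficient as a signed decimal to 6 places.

√[3·1!2!0!/4! · 0!3!1!0!0!2!] = √(3)
  +(−1)^1/∏(1,0,2,0,0,0)! = -1/2  (running -1/2)
⟨..|..⟩ = √(3)·(-1/2) = -0.866025

-0.866025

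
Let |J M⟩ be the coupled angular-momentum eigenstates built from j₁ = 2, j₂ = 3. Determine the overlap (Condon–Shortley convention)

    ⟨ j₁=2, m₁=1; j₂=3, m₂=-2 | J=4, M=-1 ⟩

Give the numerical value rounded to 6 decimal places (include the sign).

√[9·1!3!5!/10! · 3!1!1!5!3!5!] = √(6480/7)
  +(−1)^0/∏(0,1,1,1,2,4)! = 1/48  (running 1/48)
  +(−1)^1/∏(1,0,0,0,3,5)! = -1/720  (running 7/360)
⟨..|..⟩ = √(6480/7)·(7/360) = +0.591608

+√(7/20) = +0.591608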